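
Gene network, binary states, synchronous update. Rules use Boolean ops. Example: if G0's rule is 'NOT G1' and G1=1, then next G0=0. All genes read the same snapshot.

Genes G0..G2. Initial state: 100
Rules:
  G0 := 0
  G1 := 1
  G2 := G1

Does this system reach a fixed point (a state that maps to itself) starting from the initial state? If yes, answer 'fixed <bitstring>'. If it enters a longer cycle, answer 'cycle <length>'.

Answer: fixed 011

Derivation:
Step 0: 100
Step 1: G0=0(const) G1=1(const) G2=G1=0 -> 010
Step 2: G0=0(const) G1=1(const) G2=G1=1 -> 011
Step 3: G0=0(const) G1=1(const) G2=G1=1 -> 011
Fixed point reached at step 2: 011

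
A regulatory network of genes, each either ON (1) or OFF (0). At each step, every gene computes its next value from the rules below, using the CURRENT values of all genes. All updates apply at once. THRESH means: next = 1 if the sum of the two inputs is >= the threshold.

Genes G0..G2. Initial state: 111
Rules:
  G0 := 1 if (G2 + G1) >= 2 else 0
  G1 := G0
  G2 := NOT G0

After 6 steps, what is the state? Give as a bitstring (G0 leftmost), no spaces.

Step 1: G0=(1+1>=2)=1 G1=G0=1 G2=NOT G0=NOT 1=0 -> 110
Step 2: G0=(0+1>=2)=0 G1=G0=1 G2=NOT G0=NOT 1=0 -> 010
Step 3: G0=(0+1>=2)=0 G1=G0=0 G2=NOT G0=NOT 0=1 -> 001
Step 4: G0=(1+0>=2)=0 G1=G0=0 G2=NOT G0=NOT 0=1 -> 001
Step 5: G0=(1+0>=2)=0 G1=G0=0 G2=NOT G0=NOT 0=1 -> 001
Step 6: G0=(1+0>=2)=0 G1=G0=0 G2=NOT G0=NOT 0=1 -> 001

001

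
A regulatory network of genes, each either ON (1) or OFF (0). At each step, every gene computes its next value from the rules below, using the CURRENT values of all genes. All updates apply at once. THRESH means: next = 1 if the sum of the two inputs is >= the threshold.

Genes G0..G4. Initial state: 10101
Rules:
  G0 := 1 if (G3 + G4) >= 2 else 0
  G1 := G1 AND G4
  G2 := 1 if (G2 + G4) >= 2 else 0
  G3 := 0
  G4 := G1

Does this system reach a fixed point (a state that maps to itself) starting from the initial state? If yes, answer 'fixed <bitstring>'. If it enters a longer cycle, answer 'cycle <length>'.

Answer: fixed 00000

Derivation:
Step 0: 10101
Step 1: G0=(0+1>=2)=0 G1=G1&G4=0&1=0 G2=(1+1>=2)=1 G3=0(const) G4=G1=0 -> 00100
Step 2: G0=(0+0>=2)=0 G1=G1&G4=0&0=0 G2=(1+0>=2)=0 G3=0(const) G4=G1=0 -> 00000
Step 3: G0=(0+0>=2)=0 G1=G1&G4=0&0=0 G2=(0+0>=2)=0 G3=0(const) G4=G1=0 -> 00000
Fixed point reached at step 2: 00000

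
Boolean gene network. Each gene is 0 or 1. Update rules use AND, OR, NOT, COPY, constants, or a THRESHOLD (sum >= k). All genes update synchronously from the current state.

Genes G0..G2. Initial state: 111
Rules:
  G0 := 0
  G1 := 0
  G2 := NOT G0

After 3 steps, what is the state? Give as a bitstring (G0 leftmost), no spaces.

Step 1: G0=0(const) G1=0(const) G2=NOT G0=NOT 1=0 -> 000
Step 2: G0=0(const) G1=0(const) G2=NOT G0=NOT 0=1 -> 001
Step 3: G0=0(const) G1=0(const) G2=NOT G0=NOT 0=1 -> 001

001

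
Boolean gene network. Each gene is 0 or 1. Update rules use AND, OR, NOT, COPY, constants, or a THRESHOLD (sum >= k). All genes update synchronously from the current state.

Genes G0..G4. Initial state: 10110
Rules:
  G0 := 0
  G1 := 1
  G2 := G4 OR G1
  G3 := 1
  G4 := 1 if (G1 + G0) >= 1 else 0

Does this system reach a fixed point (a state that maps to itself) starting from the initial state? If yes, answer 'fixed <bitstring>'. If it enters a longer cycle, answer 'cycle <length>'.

Step 0: 10110
Step 1: G0=0(const) G1=1(const) G2=G4|G1=0|0=0 G3=1(const) G4=(0+1>=1)=1 -> 01011
Step 2: G0=0(const) G1=1(const) G2=G4|G1=1|1=1 G3=1(const) G4=(1+0>=1)=1 -> 01111
Step 3: G0=0(const) G1=1(const) G2=G4|G1=1|1=1 G3=1(const) G4=(1+0>=1)=1 -> 01111
Fixed point reached at step 2: 01111

Answer: fixed 01111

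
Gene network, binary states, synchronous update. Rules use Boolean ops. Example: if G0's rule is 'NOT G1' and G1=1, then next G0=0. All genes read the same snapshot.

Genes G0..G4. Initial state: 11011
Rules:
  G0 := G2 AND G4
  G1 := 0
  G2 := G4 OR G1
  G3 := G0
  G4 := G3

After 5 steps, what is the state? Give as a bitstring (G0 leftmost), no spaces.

Step 1: G0=G2&G4=0&1=0 G1=0(const) G2=G4|G1=1|1=1 G3=G0=1 G4=G3=1 -> 00111
Step 2: G0=G2&G4=1&1=1 G1=0(const) G2=G4|G1=1|0=1 G3=G0=0 G4=G3=1 -> 10101
Step 3: G0=G2&G4=1&1=1 G1=0(const) G2=G4|G1=1|0=1 G3=G0=1 G4=G3=0 -> 10110
Step 4: G0=G2&G4=1&0=0 G1=0(const) G2=G4|G1=0|0=0 G3=G0=1 G4=G3=1 -> 00011
Step 5: G0=G2&G4=0&1=0 G1=0(const) G2=G4|G1=1|0=1 G3=G0=0 G4=G3=1 -> 00101

00101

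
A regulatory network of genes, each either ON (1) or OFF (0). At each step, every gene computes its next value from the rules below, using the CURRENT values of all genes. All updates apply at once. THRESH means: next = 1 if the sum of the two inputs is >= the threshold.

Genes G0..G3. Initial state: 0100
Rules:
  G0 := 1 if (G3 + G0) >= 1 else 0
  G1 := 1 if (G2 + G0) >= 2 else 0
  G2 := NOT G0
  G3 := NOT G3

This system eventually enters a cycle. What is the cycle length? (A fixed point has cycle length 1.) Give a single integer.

Step 0: 0100
Step 1: G0=(0+0>=1)=0 G1=(0+0>=2)=0 G2=NOT G0=NOT 0=1 G3=NOT G3=NOT 0=1 -> 0011
Step 2: G0=(1+0>=1)=1 G1=(1+0>=2)=0 G2=NOT G0=NOT 0=1 G3=NOT G3=NOT 1=0 -> 1010
Step 3: G0=(0+1>=1)=1 G1=(1+1>=2)=1 G2=NOT G0=NOT 1=0 G3=NOT G3=NOT 0=1 -> 1101
Step 4: G0=(1+1>=1)=1 G1=(0+1>=2)=0 G2=NOT G0=NOT 1=0 G3=NOT G3=NOT 1=0 -> 1000
Step 5: G0=(0+1>=1)=1 G1=(0+1>=2)=0 G2=NOT G0=NOT 1=0 G3=NOT G3=NOT 0=1 -> 1001
Step 6: G0=(1+1>=1)=1 G1=(0+1>=2)=0 G2=NOT G0=NOT 1=0 G3=NOT G3=NOT 1=0 -> 1000
State from step 6 equals state from step 4 -> cycle length 2

Answer: 2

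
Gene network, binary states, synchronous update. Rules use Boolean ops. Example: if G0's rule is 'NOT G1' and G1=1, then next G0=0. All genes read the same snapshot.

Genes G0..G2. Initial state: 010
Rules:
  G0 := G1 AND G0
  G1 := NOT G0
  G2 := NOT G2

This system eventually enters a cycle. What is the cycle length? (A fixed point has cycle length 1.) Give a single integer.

Answer: 2

Derivation:
Step 0: 010
Step 1: G0=G1&G0=1&0=0 G1=NOT G0=NOT 0=1 G2=NOT G2=NOT 0=1 -> 011
Step 2: G0=G1&G0=1&0=0 G1=NOT G0=NOT 0=1 G2=NOT G2=NOT 1=0 -> 010
State from step 2 equals state from step 0 -> cycle length 2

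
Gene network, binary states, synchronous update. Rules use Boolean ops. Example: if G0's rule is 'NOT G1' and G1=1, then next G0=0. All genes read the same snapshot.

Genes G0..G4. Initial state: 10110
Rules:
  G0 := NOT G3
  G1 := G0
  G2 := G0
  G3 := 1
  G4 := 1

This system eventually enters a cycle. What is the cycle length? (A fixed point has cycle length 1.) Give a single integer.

Answer: 1

Derivation:
Step 0: 10110
Step 1: G0=NOT G3=NOT 1=0 G1=G0=1 G2=G0=1 G3=1(const) G4=1(const) -> 01111
Step 2: G0=NOT G3=NOT 1=0 G1=G0=0 G2=G0=0 G3=1(const) G4=1(const) -> 00011
Step 3: G0=NOT G3=NOT 1=0 G1=G0=0 G2=G0=0 G3=1(const) G4=1(const) -> 00011
State from step 3 equals state from step 2 -> cycle length 1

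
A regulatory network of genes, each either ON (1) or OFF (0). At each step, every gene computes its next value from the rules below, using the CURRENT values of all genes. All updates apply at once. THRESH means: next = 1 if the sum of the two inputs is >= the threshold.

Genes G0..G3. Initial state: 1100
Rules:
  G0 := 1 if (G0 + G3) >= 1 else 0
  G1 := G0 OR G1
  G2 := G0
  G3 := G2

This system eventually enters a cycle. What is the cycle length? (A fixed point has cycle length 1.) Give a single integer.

Answer: 1

Derivation:
Step 0: 1100
Step 1: G0=(1+0>=1)=1 G1=G0|G1=1|1=1 G2=G0=1 G3=G2=0 -> 1110
Step 2: G0=(1+0>=1)=1 G1=G0|G1=1|1=1 G2=G0=1 G3=G2=1 -> 1111
Step 3: G0=(1+1>=1)=1 G1=G0|G1=1|1=1 G2=G0=1 G3=G2=1 -> 1111
State from step 3 equals state from step 2 -> cycle length 1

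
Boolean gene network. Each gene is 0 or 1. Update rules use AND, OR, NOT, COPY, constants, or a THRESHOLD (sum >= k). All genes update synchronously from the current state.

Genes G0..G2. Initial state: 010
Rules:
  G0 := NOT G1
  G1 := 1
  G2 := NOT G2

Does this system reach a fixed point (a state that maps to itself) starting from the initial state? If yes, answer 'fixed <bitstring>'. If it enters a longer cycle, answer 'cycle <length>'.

Answer: cycle 2

Derivation:
Step 0: 010
Step 1: G0=NOT G1=NOT 1=0 G1=1(const) G2=NOT G2=NOT 0=1 -> 011
Step 2: G0=NOT G1=NOT 1=0 G1=1(const) G2=NOT G2=NOT 1=0 -> 010
Cycle of length 2 starting at step 0 -> no fixed point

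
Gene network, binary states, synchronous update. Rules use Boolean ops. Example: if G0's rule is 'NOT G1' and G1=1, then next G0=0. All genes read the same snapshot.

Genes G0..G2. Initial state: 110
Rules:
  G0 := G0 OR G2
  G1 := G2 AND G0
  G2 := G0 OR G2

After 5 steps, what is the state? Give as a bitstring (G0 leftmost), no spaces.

Step 1: G0=G0|G2=1|0=1 G1=G2&G0=0&1=0 G2=G0|G2=1|0=1 -> 101
Step 2: G0=G0|G2=1|1=1 G1=G2&G0=1&1=1 G2=G0|G2=1|1=1 -> 111
Step 3: G0=G0|G2=1|1=1 G1=G2&G0=1&1=1 G2=G0|G2=1|1=1 -> 111
Step 4: G0=G0|G2=1|1=1 G1=G2&G0=1&1=1 G2=G0|G2=1|1=1 -> 111
Step 5: G0=G0|G2=1|1=1 G1=G2&G0=1&1=1 G2=G0|G2=1|1=1 -> 111

111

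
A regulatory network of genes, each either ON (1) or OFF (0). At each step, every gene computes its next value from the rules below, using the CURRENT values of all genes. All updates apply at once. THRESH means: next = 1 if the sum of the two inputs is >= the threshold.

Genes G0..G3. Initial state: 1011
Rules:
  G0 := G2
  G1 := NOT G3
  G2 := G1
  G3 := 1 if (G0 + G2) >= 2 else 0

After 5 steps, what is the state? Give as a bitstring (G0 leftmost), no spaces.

Step 1: G0=G2=1 G1=NOT G3=NOT 1=0 G2=G1=0 G3=(1+1>=2)=1 -> 1001
Step 2: G0=G2=0 G1=NOT G3=NOT 1=0 G2=G1=0 G3=(1+0>=2)=0 -> 0000
Step 3: G0=G2=0 G1=NOT G3=NOT 0=1 G2=G1=0 G3=(0+0>=2)=0 -> 0100
Step 4: G0=G2=0 G1=NOT G3=NOT 0=1 G2=G1=1 G3=(0+0>=2)=0 -> 0110
Step 5: G0=G2=1 G1=NOT G3=NOT 0=1 G2=G1=1 G3=(0+1>=2)=0 -> 1110

1110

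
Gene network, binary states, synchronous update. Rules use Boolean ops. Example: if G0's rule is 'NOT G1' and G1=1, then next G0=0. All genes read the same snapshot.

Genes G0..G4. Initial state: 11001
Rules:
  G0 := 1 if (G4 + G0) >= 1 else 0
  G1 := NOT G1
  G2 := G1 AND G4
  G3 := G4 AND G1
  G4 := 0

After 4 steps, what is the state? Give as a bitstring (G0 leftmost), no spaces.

Step 1: G0=(1+1>=1)=1 G1=NOT G1=NOT 1=0 G2=G1&G4=1&1=1 G3=G4&G1=1&1=1 G4=0(const) -> 10110
Step 2: G0=(0+1>=1)=1 G1=NOT G1=NOT 0=1 G2=G1&G4=0&0=0 G3=G4&G1=0&0=0 G4=0(const) -> 11000
Step 3: G0=(0+1>=1)=1 G1=NOT G1=NOT 1=0 G2=G1&G4=1&0=0 G3=G4&G1=0&1=0 G4=0(const) -> 10000
Step 4: G0=(0+1>=1)=1 G1=NOT G1=NOT 0=1 G2=G1&G4=0&0=0 G3=G4&G1=0&0=0 G4=0(const) -> 11000

11000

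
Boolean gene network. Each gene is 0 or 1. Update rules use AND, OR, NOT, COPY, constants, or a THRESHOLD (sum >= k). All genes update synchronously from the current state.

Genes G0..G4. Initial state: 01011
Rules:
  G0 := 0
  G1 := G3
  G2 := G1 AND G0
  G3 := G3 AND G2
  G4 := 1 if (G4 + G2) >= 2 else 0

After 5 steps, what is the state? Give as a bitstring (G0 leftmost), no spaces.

Step 1: G0=0(const) G1=G3=1 G2=G1&G0=1&0=0 G3=G3&G2=1&0=0 G4=(1+0>=2)=0 -> 01000
Step 2: G0=0(const) G1=G3=0 G2=G1&G0=1&0=0 G3=G3&G2=0&0=0 G4=(0+0>=2)=0 -> 00000
Step 3: G0=0(const) G1=G3=0 G2=G1&G0=0&0=0 G3=G3&G2=0&0=0 G4=(0+0>=2)=0 -> 00000
Step 4: G0=0(const) G1=G3=0 G2=G1&G0=0&0=0 G3=G3&G2=0&0=0 G4=(0+0>=2)=0 -> 00000
Step 5: G0=0(const) G1=G3=0 G2=G1&G0=0&0=0 G3=G3&G2=0&0=0 G4=(0+0>=2)=0 -> 00000

00000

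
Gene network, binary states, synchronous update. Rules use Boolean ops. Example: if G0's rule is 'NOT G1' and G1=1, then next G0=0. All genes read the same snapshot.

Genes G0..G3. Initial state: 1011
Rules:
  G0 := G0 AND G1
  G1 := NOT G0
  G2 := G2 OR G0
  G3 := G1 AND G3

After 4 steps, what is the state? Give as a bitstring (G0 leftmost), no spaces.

Step 1: G0=G0&G1=1&0=0 G1=NOT G0=NOT 1=0 G2=G2|G0=1|1=1 G3=G1&G3=0&1=0 -> 0010
Step 2: G0=G0&G1=0&0=0 G1=NOT G0=NOT 0=1 G2=G2|G0=1|0=1 G3=G1&G3=0&0=0 -> 0110
Step 3: G0=G0&G1=0&1=0 G1=NOT G0=NOT 0=1 G2=G2|G0=1|0=1 G3=G1&G3=1&0=0 -> 0110
Step 4: G0=G0&G1=0&1=0 G1=NOT G0=NOT 0=1 G2=G2|G0=1|0=1 G3=G1&G3=1&0=0 -> 0110

0110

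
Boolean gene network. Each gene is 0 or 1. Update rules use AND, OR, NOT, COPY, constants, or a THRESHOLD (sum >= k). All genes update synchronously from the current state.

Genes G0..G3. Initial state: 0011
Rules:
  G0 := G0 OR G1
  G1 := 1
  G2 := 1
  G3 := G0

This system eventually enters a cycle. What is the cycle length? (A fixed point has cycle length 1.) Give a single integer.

Step 0: 0011
Step 1: G0=G0|G1=0|0=0 G1=1(const) G2=1(const) G3=G0=0 -> 0110
Step 2: G0=G0|G1=0|1=1 G1=1(const) G2=1(const) G3=G0=0 -> 1110
Step 3: G0=G0|G1=1|1=1 G1=1(const) G2=1(const) G3=G0=1 -> 1111
Step 4: G0=G0|G1=1|1=1 G1=1(const) G2=1(const) G3=G0=1 -> 1111
State from step 4 equals state from step 3 -> cycle length 1

Answer: 1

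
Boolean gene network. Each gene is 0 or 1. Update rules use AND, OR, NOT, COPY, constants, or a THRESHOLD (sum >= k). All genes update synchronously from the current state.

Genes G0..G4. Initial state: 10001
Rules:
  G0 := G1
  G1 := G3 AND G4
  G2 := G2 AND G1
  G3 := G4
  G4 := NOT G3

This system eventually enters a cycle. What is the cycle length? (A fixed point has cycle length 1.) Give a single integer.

Step 0: 10001
Step 1: G0=G1=0 G1=G3&G4=0&1=0 G2=G2&G1=0&0=0 G3=G4=1 G4=NOT G3=NOT 0=1 -> 00011
Step 2: G0=G1=0 G1=G3&G4=1&1=1 G2=G2&G1=0&0=0 G3=G4=1 G4=NOT G3=NOT 1=0 -> 01010
Step 3: G0=G1=1 G1=G3&G4=1&0=0 G2=G2&G1=0&1=0 G3=G4=0 G4=NOT G3=NOT 1=0 -> 10000
Step 4: G0=G1=0 G1=G3&G4=0&0=0 G2=G2&G1=0&0=0 G3=G4=0 G4=NOT G3=NOT 0=1 -> 00001
Step 5: G0=G1=0 G1=G3&G4=0&1=0 G2=G2&G1=0&0=0 G3=G4=1 G4=NOT G3=NOT 0=1 -> 00011
State from step 5 equals state from step 1 -> cycle length 4

Answer: 4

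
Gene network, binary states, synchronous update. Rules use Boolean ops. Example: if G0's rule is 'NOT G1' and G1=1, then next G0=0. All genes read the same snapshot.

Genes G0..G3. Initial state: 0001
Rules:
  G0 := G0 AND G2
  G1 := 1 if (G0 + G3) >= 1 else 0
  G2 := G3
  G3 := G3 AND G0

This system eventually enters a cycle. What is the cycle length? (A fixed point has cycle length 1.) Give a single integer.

Step 0: 0001
Step 1: G0=G0&G2=0&0=0 G1=(0+1>=1)=1 G2=G3=1 G3=G3&G0=1&0=0 -> 0110
Step 2: G0=G0&G2=0&1=0 G1=(0+0>=1)=0 G2=G3=0 G3=G3&G0=0&0=0 -> 0000
Step 3: G0=G0&G2=0&0=0 G1=(0+0>=1)=0 G2=G3=0 G3=G3&G0=0&0=0 -> 0000
State from step 3 equals state from step 2 -> cycle length 1

Answer: 1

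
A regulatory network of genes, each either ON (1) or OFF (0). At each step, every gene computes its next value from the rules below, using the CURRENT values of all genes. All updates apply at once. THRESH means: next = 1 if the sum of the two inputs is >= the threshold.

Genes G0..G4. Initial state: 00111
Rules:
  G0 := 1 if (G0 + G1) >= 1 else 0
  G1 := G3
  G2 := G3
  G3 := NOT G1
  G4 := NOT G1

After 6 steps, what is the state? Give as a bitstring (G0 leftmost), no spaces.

Step 1: G0=(0+0>=1)=0 G1=G3=1 G2=G3=1 G3=NOT G1=NOT 0=1 G4=NOT G1=NOT 0=1 -> 01111
Step 2: G0=(0+1>=1)=1 G1=G3=1 G2=G3=1 G3=NOT G1=NOT 1=0 G4=NOT G1=NOT 1=0 -> 11100
Step 3: G0=(1+1>=1)=1 G1=G3=0 G2=G3=0 G3=NOT G1=NOT 1=0 G4=NOT G1=NOT 1=0 -> 10000
Step 4: G0=(1+0>=1)=1 G1=G3=0 G2=G3=0 G3=NOT G1=NOT 0=1 G4=NOT G1=NOT 0=1 -> 10011
Step 5: G0=(1+0>=1)=1 G1=G3=1 G2=G3=1 G3=NOT G1=NOT 0=1 G4=NOT G1=NOT 0=1 -> 11111
Step 6: G0=(1+1>=1)=1 G1=G3=1 G2=G3=1 G3=NOT G1=NOT 1=0 G4=NOT G1=NOT 1=0 -> 11100

11100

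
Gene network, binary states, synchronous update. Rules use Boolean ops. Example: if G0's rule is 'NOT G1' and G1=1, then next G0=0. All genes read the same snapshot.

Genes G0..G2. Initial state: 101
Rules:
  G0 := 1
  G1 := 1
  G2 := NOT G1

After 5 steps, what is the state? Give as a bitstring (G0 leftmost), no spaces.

Step 1: G0=1(const) G1=1(const) G2=NOT G1=NOT 0=1 -> 111
Step 2: G0=1(const) G1=1(const) G2=NOT G1=NOT 1=0 -> 110
Step 3: G0=1(const) G1=1(const) G2=NOT G1=NOT 1=0 -> 110
Step 4: G0=1(const) G1=1(const) G2=NOT G1=NOT 1=0 -> 110
Step 5: G0=1(const) G1=1(const) G2=NOT G1=NOT 1=0 -> 110

110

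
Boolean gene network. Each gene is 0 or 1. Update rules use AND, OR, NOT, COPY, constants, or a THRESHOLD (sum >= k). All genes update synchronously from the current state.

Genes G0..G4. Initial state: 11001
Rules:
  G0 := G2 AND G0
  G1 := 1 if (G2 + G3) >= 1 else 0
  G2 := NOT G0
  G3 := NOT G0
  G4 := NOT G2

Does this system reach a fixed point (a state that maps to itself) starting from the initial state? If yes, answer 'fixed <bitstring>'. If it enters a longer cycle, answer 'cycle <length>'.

Answer: fixed 01110

Derivation:
Step 0: 11001
Step 1: G0=G2&G0=0&1=0 G1=(0+0>=1)=0 G2=NOT G0=NOT 1=0 G3=NOT G0=NOT 1=0 G4=NOT G2=NOT 0=1 -> 00001
Step 2: G0=G2&G0=0&0=0 G1=(0+0>=1)=0 G2=NOT G0=NOT 0=1 G3=NOT G0=NOT 0=1 G4=NOT G2=NOT 0=1 -> 00111
Step 3: G0=G2&G0=1&0=0 G1=(1+1>=1)=1 G2=NOT G0=NOT 0=1 G3=NOT G0=NOT 0=1 G4=NOT G2=NOT 1=0 -> 01110
Step 4: G0=G2&G0=1&0=0 G1=(1+1>=1)=1 G2=NOT G0=NOT 0=1 G3=NOT G0=NOT 0=1 G4=NOT G2=NOT 1=0 -> 01110
Fixed point reached at step 3: 01110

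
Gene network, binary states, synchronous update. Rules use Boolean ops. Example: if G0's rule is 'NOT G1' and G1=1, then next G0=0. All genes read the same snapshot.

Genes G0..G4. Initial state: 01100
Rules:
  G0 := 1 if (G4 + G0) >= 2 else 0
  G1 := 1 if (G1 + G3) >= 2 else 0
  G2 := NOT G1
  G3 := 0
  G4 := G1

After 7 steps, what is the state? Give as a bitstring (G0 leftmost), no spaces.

Step 1: G0=(0+0>=2)=0 G1=(1+0>=2)=0 G2=NOT G1=NOT 1=0 G3=0(const) G4=G1=1 -> 00001
Step 2: G0=(1+0>=2)=0 G1=(0+0>=2)=0 G2=NOT G1=NOT 0=1 G3=0(const) G4=G1=0 -> 00100
Step 3: G0=(0+0>=2)=0 G1=(0+0>=2)=0 G2=NOT G1=NOT 0=1 G3=0(const) G4=G1=0 -> 00100
Step 4: G0=(0+0>=2)=0 G1=(0+0>=2)=0 G2=NOT G1=NOT 0=1 G3=0(const) G4=G1=0 -> 00100
Step 5: G0=(0+0>=2)=0 G1=(0+0>=2)=0 G2=NOT G1=NOT 0=1 G3=0(const) G4=G1=0 -> 00100
Step 6: G0=(0+0>=2)=0 G1=(0+0>=2)=0 G2=NOT G1=NOT 0=1 G3=0(const) G4=G1=0 -> 00100
Step 7: G0=(0+0>=2)=0 G1=(0+0>=2)=0 G2=NOT G1=NOT 0=1 G3=0(const) G4=G1=0 -> 00100

00100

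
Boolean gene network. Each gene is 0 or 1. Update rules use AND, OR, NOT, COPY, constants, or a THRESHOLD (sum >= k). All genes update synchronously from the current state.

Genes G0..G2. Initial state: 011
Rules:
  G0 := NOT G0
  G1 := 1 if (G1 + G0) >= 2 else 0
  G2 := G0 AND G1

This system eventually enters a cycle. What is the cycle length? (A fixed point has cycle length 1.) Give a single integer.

Step 0: 011
Step 1: G0=NOT G0=NOT 0=1 G1=(1+0>=2)=0 G2=G0&G1=0&1=0 -> 100
Step 2: G0=NOT G0=NOT 1=0 G1=(0+1>=2)=0 G2=G0&G1=1&0=0 -> 000
Step 3: G0=NOT G0=NOT 0=1 G1=(0+0>=2)=0 G2=G0&G1=0&0=0 -> 100
State from step 3 equals state from step 1 -> cycle length 2

Answer: 2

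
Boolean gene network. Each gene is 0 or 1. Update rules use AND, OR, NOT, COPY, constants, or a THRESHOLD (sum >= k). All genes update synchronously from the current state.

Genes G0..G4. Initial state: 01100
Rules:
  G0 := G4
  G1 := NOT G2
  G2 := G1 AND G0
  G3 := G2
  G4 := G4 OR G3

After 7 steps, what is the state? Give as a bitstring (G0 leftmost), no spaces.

Step 1: G0=G4=0 G1=NOT G2=NOT 1=0 G2=G1&G0=1&0=0 G3=G2=1 G4=G4|G3=0|0=0 -> 00010
Step 2: G0=G4=0 G1=NOT G2=NOT 0=1 G2=G1&G0=0&0=0 G3=G2=0 G4=G4|G3=0|1=1 -> 01001
Step 3: G0=G4=1 G1=NOT G2=NOT 0=1 G2=G1&G0=1&0=0 G3=G2=0 G4=G4|G3=1|0=1 -> 11001
Step 4: G0=G4=1 G1=NOT G2=NOT 0=1 G2=G1&G0=1&1=1 G3=G2=0 G4=G4|G3=1|0=1 -> 11101
Step 5: G0=G4=1 G1=NOT G2=NOT 1=0 G2=G1&G0=1&1=1 G3=G2=1 G4=G4|G3=1|0=1 -> 10111
Step 6: G0=G4=1 G1=NOT G2=NOT 1=0 G2=G1&G0=0&1=0 G3=G2=1 G4=G4|G3=1|1=1 -> 10011
Step 7: G0=G4=1 G1=NOT G2=NOT 0=1 G2=G1&G0=0&1=0 G3=G2=0 G4=G4|G3=1|1=1 -> 11001

11001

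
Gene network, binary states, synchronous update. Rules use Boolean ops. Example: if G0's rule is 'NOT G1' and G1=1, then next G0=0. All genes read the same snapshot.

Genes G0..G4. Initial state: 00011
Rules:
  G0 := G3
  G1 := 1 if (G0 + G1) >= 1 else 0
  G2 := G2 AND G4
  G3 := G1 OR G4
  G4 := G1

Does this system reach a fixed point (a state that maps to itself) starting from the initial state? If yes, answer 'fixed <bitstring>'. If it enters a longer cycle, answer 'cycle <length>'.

Step 0: 00011
Step 1: G0=G3=1 G1=(0+0>=1)=0 G2=G2&G4=0&1=0 G3=G1|G4=0|1=1 G4=G1=0 -> 10010
Step 2: G0=G3=1 G1=(1+0>=1)=1 G2=G2&G4=0&0=0 G3=G1|G4=0|0=0 G4=G1=0 -> 11000
Step 3: G0=G3=0 G1=(1+1>=1)=1 G2=G2&G4=0&0=0 G3=G1|G4=1|0=1 G4=G1=1 -> 01011
Step 4: G0=G3=1 G1=(0+1>=1)=1 G2=G2&G4=0&1=0 G3=G1|G4=1|1=1 G4=G1=1 -> 11011
Step 5: G0=G3=1 G1=(1+1>=1)=1 G2=G2&G4=0&1=0 G3=G1|G4=1|1=1 G4=G1=1 -> 11011
Fixed point reached at step 4: 11011

Answer: fixed 11011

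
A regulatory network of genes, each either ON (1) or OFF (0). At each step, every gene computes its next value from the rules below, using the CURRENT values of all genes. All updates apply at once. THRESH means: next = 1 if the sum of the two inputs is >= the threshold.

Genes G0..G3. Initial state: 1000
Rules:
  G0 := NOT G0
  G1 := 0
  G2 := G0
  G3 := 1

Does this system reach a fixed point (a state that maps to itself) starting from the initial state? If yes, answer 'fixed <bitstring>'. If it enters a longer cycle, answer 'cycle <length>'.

Answer: cycle 2

Derivation:
Step 0: 1000
Step 1: G0=NOT G0=NOT 1=0 G1=0(const) G2=G0=1 G3=1(const) -> 0011
Step 2: G0=NOT G0=NOT 0=1 G1=0(const) G2=G0=0 G3=1(const) -> 1001
Step 3: G0=NOT G0=NOT 1=0 G1=0(const) G2=G0=1 G3=1(const) -> 0011
Cycle of length 2 starting at step 1 -> no fixed point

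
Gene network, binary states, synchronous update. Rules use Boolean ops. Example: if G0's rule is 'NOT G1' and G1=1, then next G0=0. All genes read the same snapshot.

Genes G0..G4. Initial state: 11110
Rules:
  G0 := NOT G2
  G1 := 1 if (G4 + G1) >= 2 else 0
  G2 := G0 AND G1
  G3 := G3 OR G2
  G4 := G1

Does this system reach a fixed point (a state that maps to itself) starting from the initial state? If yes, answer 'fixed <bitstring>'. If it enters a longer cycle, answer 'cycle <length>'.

Step 0: 11110
Step 1: G0=NOT G2=NOT 1=0 G1=(0+1>=2)=0 G2=G0&G1=1&1=1 G3=G3|G2=1|1=1 G4=G1=1 -> 00111
Step 2: G0=NOT G2=NOT 1=0 G1=(1+0>=2)=0 G2=G0&G1=0&0=0 G3=G3|G2=1|1=1 G4=G1=0 -> 00010
Step 3: G0=NOT G2=NOT 0=1 G1=(0+0>=2)=0 G2=G0&G1=0&0=0 G3=G3|G2=1|0=1 G4=G1=0 -> 10010
Step 4: G0=NOT G2=NOT 0=1 G1=(0+0>=2)=0 G2=G0&G1=1&0=0 G3=G3|G2=1|0=1 G4=G1=0 -> 10010
Fixed point reached at step 3: 10010

Answer: fixed 10010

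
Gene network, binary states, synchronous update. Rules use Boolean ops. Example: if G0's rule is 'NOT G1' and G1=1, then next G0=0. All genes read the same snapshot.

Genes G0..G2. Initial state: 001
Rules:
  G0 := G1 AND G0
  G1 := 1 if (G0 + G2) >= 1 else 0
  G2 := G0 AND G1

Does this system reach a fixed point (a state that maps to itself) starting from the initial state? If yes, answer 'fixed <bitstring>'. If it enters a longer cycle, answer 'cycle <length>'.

Step 0: 001
Step 1: G0=G1&G0=0&0=0 G1=(0+1>=1)=1 G2=G0&G1=0&0=0 -> 010
Step 2: G0=G1&G0=1&0=0 G1=(0+0>=1)=0 G2=G0&G1=0&1=0 -> 000
Step 3: G0=G1&G0=0&0=0 G1=(0+0>=1)=0 G2=G0&G1=0&0=0 -> 000
Fixed point reached at step 2: 000

Answer: fixed 000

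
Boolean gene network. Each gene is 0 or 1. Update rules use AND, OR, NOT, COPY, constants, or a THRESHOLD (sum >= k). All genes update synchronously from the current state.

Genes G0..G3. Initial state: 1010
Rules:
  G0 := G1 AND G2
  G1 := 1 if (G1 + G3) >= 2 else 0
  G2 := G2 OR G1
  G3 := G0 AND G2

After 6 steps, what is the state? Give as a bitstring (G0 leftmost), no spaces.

Step 1: G0=G1&G2=0&1=0 G1=(0+0>=2)=0 G2=G2|G1=1|0=1 G3=G0&G2=1&1=1 -> 0011
Step 2: G0=G1&G2=0&1=0 G1=(0+1>=2)=0 G2=G2|G1=1|0=1 G3=G0&G2=0&1=0 -> 0010
Step 3: G0=G1&G2=0&1=0 G1=(0+0>=2)=0 G2=G2|G1=1|0=1 G3=G0&G2=0&1=0 -> 0010
Step 4: G0=G1&G2=0&1=0 G1=(0+0>=2)=0 G2=G2|G1=1|0=1 G3=G0&G2=0&1=0 -> 0010
Step 5: G0=G1&G2=0&1=0 G1=(0+0>=2)=0 G2=G2|G1=1|0=1 G3=G0&G2=0&1=0 -> 0010
Step 6: G0=G1&G2=0&1=0 G1=(0+0>=2)=0 G2=G2|G1=1|0=1 G3=G0&G2=0&1=0 -> 0010

0010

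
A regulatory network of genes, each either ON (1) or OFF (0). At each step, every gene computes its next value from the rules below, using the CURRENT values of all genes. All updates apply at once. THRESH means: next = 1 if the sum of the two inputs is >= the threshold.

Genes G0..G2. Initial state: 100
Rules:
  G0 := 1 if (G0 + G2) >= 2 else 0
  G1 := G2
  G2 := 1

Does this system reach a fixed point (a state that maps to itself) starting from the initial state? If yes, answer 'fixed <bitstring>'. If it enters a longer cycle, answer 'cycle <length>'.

Answer: fixed 011

Derivation:
Step 0: 100
Step 1: G0=(1+0>=2)=0 G1=G2=0 G2=1(const) -> 001
Step 2: G0=(0+1>=2)=0 G1=G2=1 G2=1(const) -> 011
Step 3: G0=(0+1>=2)=0 G1=G2=1 G2=1(const) -> 011
Fixed point reached at step 2: 011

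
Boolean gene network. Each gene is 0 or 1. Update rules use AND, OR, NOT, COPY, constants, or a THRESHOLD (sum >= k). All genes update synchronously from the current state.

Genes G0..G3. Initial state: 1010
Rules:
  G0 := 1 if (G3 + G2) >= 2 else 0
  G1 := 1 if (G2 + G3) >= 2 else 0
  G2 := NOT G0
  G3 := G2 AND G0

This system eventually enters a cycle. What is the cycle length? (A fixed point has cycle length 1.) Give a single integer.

Answer: 1

Derivation:
Step 0: 1010
Step 1: G0=(0+1>=2)=0 G1=(1+0>=2)=0 G2=NOT G0=NOT 1=0 G3=G2&G0=1&1=1 -> 0001
Step 2: G0=(1+0>=2)=0 G1=(0+1>=2)=0 G2=NOT G0=NOT 0=1 G3=G2&G0=0&0=0 -> 0010
Step 3: G0=(0+1>=2)=0 G1=(1+0>=2)=0 G2=NOT G0=NOT 0=1 G3=G2&G0=1&0=0 -> 0010
State from step 3 equals state from step 2 -> cycle length 1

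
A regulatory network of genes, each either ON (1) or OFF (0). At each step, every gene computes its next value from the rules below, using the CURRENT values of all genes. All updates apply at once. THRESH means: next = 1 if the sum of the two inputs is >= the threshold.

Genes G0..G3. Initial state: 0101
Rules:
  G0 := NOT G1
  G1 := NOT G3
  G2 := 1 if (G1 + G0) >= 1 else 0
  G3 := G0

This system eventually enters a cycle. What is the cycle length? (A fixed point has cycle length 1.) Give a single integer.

Step 0: 0101
Step 1: G0=NOT G1=NOT 1=0 G1=NOT G3=NOT 1=0 G2=(1+0>=1)=1 G3=G0=0 -> 0010
Step 2: G0=NOT G1=NOT 0=1 G1=NOT G3=NOT 0=1 G2=(0+0>=1)=0 G3=G0=0 -> 1100
Step 3: G0=NOT G1=NOT 1=0 G1=NOT G3=NOT 0=1 G2=(1+1>=1)=1 G3=G0=1 -> 0111
Step 4: G0=NOT G1=NOT 1=0 G1=NOT G3=NOT 1=0 G2=(1+0>=1)=1 G3=G0=0 -> 0010
State from step 4 equals state from step 1 -> cycle length 3

Answer: 3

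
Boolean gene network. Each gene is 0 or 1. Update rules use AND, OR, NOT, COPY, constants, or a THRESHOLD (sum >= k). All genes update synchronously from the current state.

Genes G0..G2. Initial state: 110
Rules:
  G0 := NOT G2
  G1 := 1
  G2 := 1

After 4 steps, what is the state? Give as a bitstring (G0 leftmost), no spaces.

Step 1: G0=NOT G2=NOT 0=1 G1=1(const) G2=1(const) -> 111
Step 2: G0=NOT G2=NOT 1=0 G1=1(const) G2=1(const) -> 011
Step 3: G0=NOT G2=NOT 1=0 G1=1(const) G2=1(const) -> 011
Step 4: G0=NOT G2=NOT 1=0 G1=1(const) G2=1(const) -> 011

011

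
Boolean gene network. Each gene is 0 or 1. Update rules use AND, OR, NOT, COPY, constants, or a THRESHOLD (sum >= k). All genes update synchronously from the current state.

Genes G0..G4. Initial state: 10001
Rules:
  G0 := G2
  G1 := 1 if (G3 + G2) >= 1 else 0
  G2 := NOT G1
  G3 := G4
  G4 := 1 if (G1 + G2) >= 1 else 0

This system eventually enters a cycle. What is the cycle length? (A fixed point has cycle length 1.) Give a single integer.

Answer: 1

Derivation:
Step 0: 10001
Step 1: G0=G2=0 G1=(0+0>=1)=0 G2=NOT G1=NOT 0=1 G3=G4=1 G4=(0+0>=1)=0 -> 00110
Step 2: G0=G2=1 G1=(1+1>=1)=1 G2=NOT G1=NOT 0=1 G3=G4=0 G4=(0+1>=1)=1 -> 11101
Step 3: G0=G2=1 G1=(0+1>=1)=1 G2=NOT G1=NOT 1=0 G3=G4=1 G4=(1+1>=1)=1 -> 11011
Step 4: G0=G2=0 G1=(1+0>=1)=1 G2=NOT G1=NOT 1=0 G3=G4=1 G4=(1+0>=1)=1 -> 01011
Step 5: G0=G2=0 G1=(1+0>=1)=1 G2=NOT G1=NOT 1=0 G3=G4=1 G4=(1+0>=1)=1 -> 01011
State from step 5 equals state from step 4 -> cycle length 1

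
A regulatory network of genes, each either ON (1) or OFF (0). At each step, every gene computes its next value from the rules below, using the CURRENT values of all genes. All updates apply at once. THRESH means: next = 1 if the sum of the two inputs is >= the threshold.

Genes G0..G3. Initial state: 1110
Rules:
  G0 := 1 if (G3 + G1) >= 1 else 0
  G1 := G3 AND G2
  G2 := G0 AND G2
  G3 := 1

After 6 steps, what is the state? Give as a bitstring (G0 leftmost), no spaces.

Step 1: G0=(0+1>=1)=1 G1=G3&G2=0&1=0 G2=G0&G2=1&1=1 G3=1(const) -> 1011
Step 2: G0=(1+0>=1)=1 G1=G3&G2=1&1=1 G2=G0&G2=1&1=1 G3=1(const) -> 1111
Step 3: G0=(1+1>=1)=1 G1=G3&G2=1&1=1 G2=G0&G2=1&1=1 G3=1(const) -> 1111
Step 4: G0=(1+1>=1)=1 G1=G3&G2=1&1=1 G2=G0&G2=1&1=1 G3=1(const) -> 1111
Step 5: G0=(1+1>=1)=1 G1=G3&G2=1&1=1 G2=G0&G2=1&1=1 G3=1(const) -> 1111
Step 6: G0=(1+1>=1)=1 G1=G3&G2=1&1=1 G2=G0&G2=1&1=1 G3=1(const) -> 1111

1111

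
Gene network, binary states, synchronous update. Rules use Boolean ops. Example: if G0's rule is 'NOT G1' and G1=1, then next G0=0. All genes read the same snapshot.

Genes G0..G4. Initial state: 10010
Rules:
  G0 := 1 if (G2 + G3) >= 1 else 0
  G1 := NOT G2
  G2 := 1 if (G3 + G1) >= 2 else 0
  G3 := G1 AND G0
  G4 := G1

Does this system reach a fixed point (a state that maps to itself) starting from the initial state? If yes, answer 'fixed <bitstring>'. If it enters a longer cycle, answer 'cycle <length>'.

Answer: cycle 4

Derivation:
Step 0: 10010
Step 1: G0=(0+1>=1)=1 G1=NOT G2=NOT 0=1 G2=(1+0>=2)=0 G3=G1&G0=0&1=0 G4=G1=0 -> 11000
Step 2: G0=(0+0>=1)=0 G1=NOT G2=NOT 0=1 G2=(0+1>=2)=0 G3=G1&G0=1&1=1 G4=G1=1 -> 01011
Step 3: G0=(0+1>=1)=1 G1=NOT G2=NOT 0=1 G2=(1+1>=2)=1 G3=G1&G0=1&0=0 G4=G1=1 -> 11101
Step 4: G0=(1+0>=1)=1 G1=NOT G2=NOT 1=0 G2=(0+1>=2)=0 G3=G1&G0=1&1=1 G4=G1=1 -> 10011
Step 5: G0=(0+1>=1)=1 G1=NOT G2=NOT 0=1 G2=(1+0>=2)=0 G3=G1&G0=0&1=0 G4=G1=0 -> 11000
Cycle of length 4 starting at step 1 -> no fixed point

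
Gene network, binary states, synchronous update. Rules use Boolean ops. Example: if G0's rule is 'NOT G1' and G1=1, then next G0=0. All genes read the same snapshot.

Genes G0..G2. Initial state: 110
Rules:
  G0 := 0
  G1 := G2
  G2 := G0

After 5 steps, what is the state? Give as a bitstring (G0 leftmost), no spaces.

Step 1: G0=0(const) G1=G2=0 G2=G0=1 -> 001
Step 2: G0=0(const) G1=G2=1 G2=G0=0 -> 010
Step 3: G0=0(const) G1=G2=0 G2=G0=0 -> 000
Step 4: G0=0(const) G1=G2=0 G2=G0=0 -> 000
Step 5: G0=0(const) G1=G2=0 G2=G0=0 -> 000

000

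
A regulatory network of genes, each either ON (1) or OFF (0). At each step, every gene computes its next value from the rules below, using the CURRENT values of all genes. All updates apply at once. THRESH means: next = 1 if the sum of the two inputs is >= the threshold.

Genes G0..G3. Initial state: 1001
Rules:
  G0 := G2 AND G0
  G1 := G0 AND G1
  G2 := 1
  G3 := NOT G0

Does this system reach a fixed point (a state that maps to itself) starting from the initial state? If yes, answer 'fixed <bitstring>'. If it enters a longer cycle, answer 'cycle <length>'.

Step 0: 1001
Step 1: G0=G2&G0=0&1=0 G1=G0&G1=1&0=0 G2=1(const) G3=NOT G0=NOT 1=0 -> 0010
Step 2: G0=G2&G0=1&0=0 G1=G0&G1=0&0=0 G2=1(const) G3=NOT G0=NOT 0=1 -> 0011
Step 3: G0=G2&G0=1&0=0 G1=G0&G1=0&0=0 G2=1(const) G3=NOT G0=NOT 0=1 -> 0011
Fixed point reached at step 2: 0011

Answer: fixed 0011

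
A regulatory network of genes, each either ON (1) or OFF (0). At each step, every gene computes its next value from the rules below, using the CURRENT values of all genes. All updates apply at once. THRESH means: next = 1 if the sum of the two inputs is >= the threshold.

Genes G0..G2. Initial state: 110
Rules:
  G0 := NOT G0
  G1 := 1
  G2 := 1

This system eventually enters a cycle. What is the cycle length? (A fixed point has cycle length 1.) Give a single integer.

Step 0: 110
Step 1: G0=NOT G0=NOT 1=0 G1=1(const) G2=1(const) -> 011
Step 2: G0=NOT G0=NOT 0=1 G1=1(const) G2=1(const) -> 111
Step 3: G0=NOT G0=NOT 1=0 G1=1(const) G2=1(const) -> 011
State from step 3 equals state from step 1 -> cycle length 2

Answer: 2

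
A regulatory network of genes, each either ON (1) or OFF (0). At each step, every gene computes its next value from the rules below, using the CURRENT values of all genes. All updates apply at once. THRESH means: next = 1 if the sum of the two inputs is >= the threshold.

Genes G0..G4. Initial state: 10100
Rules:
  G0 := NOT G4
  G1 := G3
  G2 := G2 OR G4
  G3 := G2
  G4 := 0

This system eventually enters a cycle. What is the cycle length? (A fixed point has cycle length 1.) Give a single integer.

Step 0: 10100
Step 1: G0=NOT G4=NOT 0=1 G1=G3=0 G2=G2|G4=1|0=1 G3=G2=1 G4=0(const) -> 10110
Step 2: G0=NOT G4=NOT 0=1 G1=G3=1 G2=G2|G4=1|0=1 G3=G2=1 G4=0(const) -> 11110
Step 3: G0=NOT G4=NOT 0=1 G1=G3=1 G2=G2|G4=1|0=1 G3=G2=1 G4=0(const) -> 11110
State from step 3 equals state from step 2 -> cycle length 1

Answer: 1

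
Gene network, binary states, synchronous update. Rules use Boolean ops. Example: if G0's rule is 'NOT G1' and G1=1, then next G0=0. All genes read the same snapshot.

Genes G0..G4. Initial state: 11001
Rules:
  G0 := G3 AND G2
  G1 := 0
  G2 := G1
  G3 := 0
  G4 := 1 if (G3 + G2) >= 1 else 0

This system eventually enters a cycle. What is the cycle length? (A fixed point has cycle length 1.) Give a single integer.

Step 0: 11001
Step 1: G0=G3&G2=0&0=0 G1=0(const) G2=G1=1 G3=0(const) G4=(0+0>=1)=0 -> 00100
Step 2: G0=G3&G2=0&1=0 G1=0(const) G2=G1=0 G3=0(const) G4=(0+1>=1)=1 -> 00001
Step 3: G0=G3&G2=0&0=0 G1=0(const) G2=G1=0 G3=0(const) G4=(0+0>=1)=0 -> 00000
Step 4: G0=G3&G2=0&0=0 G1=0(const) G2=G1=0 G3=0(const) G4=(0+0>=1)=0 -> 00000
State from step 4 equals state from step 3 -> cycle length 1

Answer: 1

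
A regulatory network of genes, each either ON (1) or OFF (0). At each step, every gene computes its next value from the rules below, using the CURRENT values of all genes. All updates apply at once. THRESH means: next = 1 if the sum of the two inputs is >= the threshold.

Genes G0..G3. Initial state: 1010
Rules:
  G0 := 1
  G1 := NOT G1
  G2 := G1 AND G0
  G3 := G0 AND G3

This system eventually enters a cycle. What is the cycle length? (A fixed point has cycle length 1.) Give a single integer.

Answer: 2

Derivation:
Step 0: 1010
Step 1: G0=1(const) G1=NOT G1=NOT 0=1 G2=G1&G0=0&1=0 G3=G0&G3=1&0=0 -> 1100
Step 2: G0=1(const) G1=NOT G1=NOT 1=0 G2=G1&G0=1&1=1 G3=G0&G3=1&0=0 -> 1010
State from step 2 equals state from step 0 -> cycle length 2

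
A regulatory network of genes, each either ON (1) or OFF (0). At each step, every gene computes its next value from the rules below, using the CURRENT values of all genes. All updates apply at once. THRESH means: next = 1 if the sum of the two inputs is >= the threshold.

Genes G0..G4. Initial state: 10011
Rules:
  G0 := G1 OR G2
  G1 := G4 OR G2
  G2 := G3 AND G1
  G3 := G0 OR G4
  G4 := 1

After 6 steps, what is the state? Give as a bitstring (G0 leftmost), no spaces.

Step 1: G0=G1|G2=0|0=0 G1=G4|G2=1|0=1 G2=G3&G1=1&0=0 G3=G0|G4=1|1=1 G4=1(const) -> 01011
Step 2: G0=G1|G2=1|0=1 G1=G4|G2=1|0=1 G2=G3&G1=1&1=1 G3=G0|G4=0|1=1 G4=1(const) -> 11111
Step 3: G0=G1|G2=1|1=1 G1=G4|G2=1|1=1 G2=G3&G1=1&1=1 G3=G0|G4=1|1=1 G4=1(const) -> 11111
Step 4: G0=G1|G2=1|1=1 G1=G4|G2=1|1=1 G2=G3&G1=1&1=1 G3=G0|G4=1|1=1 G4=1(const) -> 11111
Step 5: G0=G1|G2=1|1=1 G1=G4|G2=1|1=1 G2=G3&G1=1&1=1 G3=G0|G4=1|1=1 G4=1(const) -> 11111
Step 6: G0=G1|G2=1|1=1 G1=G4|G2=1|1=1 G2=G3&G1=1&1=1 G3=G0|G4=1|1=1 G4=1(const) -> 11111

11111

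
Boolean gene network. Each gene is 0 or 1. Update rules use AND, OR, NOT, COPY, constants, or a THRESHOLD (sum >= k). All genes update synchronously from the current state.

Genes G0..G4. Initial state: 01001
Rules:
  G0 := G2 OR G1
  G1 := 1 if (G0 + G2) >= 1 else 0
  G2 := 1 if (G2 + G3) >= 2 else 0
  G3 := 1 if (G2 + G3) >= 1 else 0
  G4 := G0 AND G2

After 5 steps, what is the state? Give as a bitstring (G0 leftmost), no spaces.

Step 1: G0=G2|G1=0|1=1 G1=(0+0>=1)=0 G2=(0+0>=2)=0 G3=(0+0>=1)=0 G4=G0&G2=0&0=0 -> 10000
Step 2: G0=G2|G1=0|0=0 G1=(1+0>=1)=1 G2=(0+0>=2)=0 G3=(0+0>=1)=0 G4=G0&G2=1&0=0 -> 01000
Step 3: G0=G2|G1=0|1=1 G1=(0+0>=1)=0 G2=(0+0>=2)=0 G3=(0+0>=1)=0 G4=G0&G2=0&0=0 -> 10000
Step 4: G0=G2|G1=0|0=0 G1=(1+0>=1)=1 G2=(0+0>=2)=0 G3=(0+0>=1)=0 G4=G0&G2=1&0=0 -> 01000
Step 5: G0=G2|G1=0|1=1 G1=(0+0>=1)=0 G2=(0+0>=2)=0 G3=(0+0>=1)=0 G4=G0&G2=0&0=0 -> 10000

10000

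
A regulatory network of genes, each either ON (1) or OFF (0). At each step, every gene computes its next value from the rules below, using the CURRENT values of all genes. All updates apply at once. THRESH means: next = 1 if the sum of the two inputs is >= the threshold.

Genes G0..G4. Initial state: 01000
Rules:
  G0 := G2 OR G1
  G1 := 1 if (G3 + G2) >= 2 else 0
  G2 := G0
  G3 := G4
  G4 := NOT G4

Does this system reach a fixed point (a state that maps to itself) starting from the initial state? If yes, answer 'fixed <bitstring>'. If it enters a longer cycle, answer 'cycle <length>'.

Step 0: 01000
Step 1: G0=G2|G1=0|1=1 G1=(0+0>=2)=0 G2=G0=0 G3=G4=0 G4=NOT G4=NOT 0=1 -> 10001
Step 2: G0=G2|G1=0|0=0 G1=(0+0>=2)=0 G2=G0=1 G3=G4=1 G4=NOT G4=NOT 1=0 -> 00110
Step 3: G0=G2|G1=1|0=1 G1=(1+1>=2)=1 G2=G0=0 G3=G4=0 G4=NOT G4=NOT 0=1 -> 11001
Step 4: G0=G2|G1=0|1=1 G1=(0+0>=2)=0 G2=G0=1 G3=G4=1 G4=NOT G4=NOT 1=0 -> 10110
Step 5: G0=G2|G1=1|0=1 G1=(1+1>=2)=1 G2=G0=1 G3=G4=0 G4=NOT G4=NOT 0=1 -> 11101
Step 6: G0=G2|G1=1|1=1 G1=(0+1>=2)=0 G2=G0=1 G3=G4=1 G4=NOT G4=NOT 1=0 -> 10110
Cycle of length 2 starting at step 4 -> no fixed point

Answer: cycle 2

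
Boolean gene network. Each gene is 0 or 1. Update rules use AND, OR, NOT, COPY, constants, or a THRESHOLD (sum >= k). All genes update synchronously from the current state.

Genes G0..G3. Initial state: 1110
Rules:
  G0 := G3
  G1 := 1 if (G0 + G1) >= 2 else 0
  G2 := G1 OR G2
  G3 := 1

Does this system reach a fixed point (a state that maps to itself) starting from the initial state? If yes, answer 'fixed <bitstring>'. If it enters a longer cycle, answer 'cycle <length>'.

Answer: fixed 1011

Derivation:
Step 0: 1110
Step 1: G0=G3=0 G1=(1+1>=2)=1 G2=G1|G2=1|1=1 G3=1(const) -> 0111
Step 2: G0=G3=1 G1=(0+1>=2)=0 G2=G1|G2=1|1=1 G3=1(const) -> 1011
Step 3: G0=G3=1 G1=(1+0>=2)=0 G2=G1|G2=0|1=1 G3=1(const) -> 1011
Fixed point reached at step 2: 1011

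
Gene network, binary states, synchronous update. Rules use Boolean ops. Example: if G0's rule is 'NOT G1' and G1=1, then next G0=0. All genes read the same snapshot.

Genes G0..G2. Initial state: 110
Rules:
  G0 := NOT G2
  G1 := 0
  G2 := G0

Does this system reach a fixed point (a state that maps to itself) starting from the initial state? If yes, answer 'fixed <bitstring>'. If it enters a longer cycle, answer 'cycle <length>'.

Answer: cycle 4

Derivation:
Step 0: 110
Step 1: G0=NOT G2=NOT 0=1 G1=0(const) G2=G0=1 -> 101
Step 2: G0=NOT G2=NOT 1=0 G1=0(const) G2=G0=1 -> 001
Step 3: G0=NOT G2=NOT 1=0 G1=0(const) G2=G0=0 -> 000
Step 4: G0=NOT G2=NOT 0=1 G1=0(const) G2=G0=0 -> 100
Step 5: G0=NOT G2=NOT 0=1 G1=0(const) G2=G0=1 -> 101
Cycle of length 4 starting at step 1 -> no fixed point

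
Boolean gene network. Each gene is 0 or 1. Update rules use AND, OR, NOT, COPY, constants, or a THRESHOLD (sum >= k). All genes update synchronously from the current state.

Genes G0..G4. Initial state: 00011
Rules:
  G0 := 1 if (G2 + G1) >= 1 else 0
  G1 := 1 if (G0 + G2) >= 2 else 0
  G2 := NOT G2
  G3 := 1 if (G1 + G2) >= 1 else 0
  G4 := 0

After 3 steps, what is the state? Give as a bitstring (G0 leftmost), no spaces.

Step 1: G0=(0+0>=1)=0 G1=(0+0>=2)=0 G2=NOT G2=NOT 0=1 G3=(0+0>=1)=0 G4=0(const) -> 00100
Step 2: G0=(1+0>=1)=1 G1=(0+1>=2)=0 G2=NOT G2=NOT 1=0 G3=(0+1>=1)=1 G4=0(const) -> 10010
Step 3: G0=(0+0>=1)=0 G1=(1+0>=2)=0 G2=NOT G2=NOT 0=1 G3=(0+0>=1)=0 G4=0(const) -> 00100

00100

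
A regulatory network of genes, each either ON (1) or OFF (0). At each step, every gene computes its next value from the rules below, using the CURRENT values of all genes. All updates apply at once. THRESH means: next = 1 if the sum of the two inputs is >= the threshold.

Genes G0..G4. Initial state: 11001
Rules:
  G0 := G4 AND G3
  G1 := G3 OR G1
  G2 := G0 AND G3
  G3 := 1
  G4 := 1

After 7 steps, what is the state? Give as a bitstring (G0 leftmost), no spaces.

Step 1: G0=G4&G3=1&0=0 G1=G3|G1=0|1=1 G2=G0&G3=1&0=0 G3=1(const) G4=1(const) -> 01011
Step 2: G0=G4&G3=1&1=1 G1=G3|G1=1|1=1 G2=G0&G3=0&1=0 G3=1(const) G4=1(const) -> 11011
Step 3: G0=G4&G3=1&1=1 G1=G3|G1=1|1=1 G2=G0&G3=1&1=1 G3=1(const) G4=1(const) -> 11111
Step 4: G0=G4&G3=1&1=1 G1=G3|G1=1|1=1 G2=G0&G3=1&1=1 G3=1(const) G4=1(const) -> 11111
Step 5: G0=G4&G3=1&1=1 G1=G3|G1=1|1=1 G2=G0&G3=1&1=1 G3=1(const) G4=1(const) -> 11111
Step 6: G0=G4&G3=1&1=1 G1=G3|G1=1|1=1 G2=G0&G3=1&1=1 G3=1(const) G4=1(const) -> 11111
Step 7: G0=G4&G3=1&1=1 G1=G3|G1=1|1=1 G2=G0&G3=1&1=1 G3=1(const) G4=1(const) -> 11111

11111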